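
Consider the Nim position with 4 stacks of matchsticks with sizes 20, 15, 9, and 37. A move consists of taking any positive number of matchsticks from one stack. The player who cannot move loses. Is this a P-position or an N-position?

N-position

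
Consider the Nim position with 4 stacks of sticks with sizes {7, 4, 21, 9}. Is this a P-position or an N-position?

Nim-sum: 7 ^ 4 ^ 21 ^ 9 = 31.
The nim-sum is 31 ≠ 0, so this is an N-position: the player to move can win.

N-position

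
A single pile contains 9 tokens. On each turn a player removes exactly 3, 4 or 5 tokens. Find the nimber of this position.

Compute g(0), g(1), … for moves {3, 4, 5}:
g(0) = mex{} = 0
g(1) = mex{} = 0
g(2) = mex{} = 0
g(3) = mex{0} = 1
g(4) = mex{0} = 1
g(5) = mex{0} = 1
g(6) = mex{0,1} = 2
g(7) = mex{0,1} = 2
g(8) = mex{1} = 0
g(9) = mex{1,2} = 0
So g(9) = 0.

0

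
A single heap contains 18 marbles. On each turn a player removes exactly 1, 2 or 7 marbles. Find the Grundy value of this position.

0

Build the Grundy sequence with g(k) = mex{g(k−s) : s ∈ {1, 2, 7}, s ≤ k}:
k:     0  1  2  3  4  5  6  7  8  9 10 11 12 13 14 15 16 17 18
g(k):  0  1  2  0  1  2  0  1  2  0  1  2  0  1  2  0  1  2  0
So g(18) = 0.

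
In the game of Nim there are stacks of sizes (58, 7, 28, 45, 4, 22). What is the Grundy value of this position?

30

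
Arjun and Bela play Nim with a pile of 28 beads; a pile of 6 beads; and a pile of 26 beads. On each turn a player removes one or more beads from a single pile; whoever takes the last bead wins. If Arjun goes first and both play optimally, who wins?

Nim-sum: 28 XOR 6 XOR 26 = 0.
The nim-sum is 0, so this is a P-position: the player to move is in a losing position under optimal play; Arjun is about to move from it and so loses — Bela wins.

Bela wins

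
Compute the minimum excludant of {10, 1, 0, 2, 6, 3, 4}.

The values 0, 1, 2, 3, 4 are all present; 5 is the first non-negative integer missing from the set.

5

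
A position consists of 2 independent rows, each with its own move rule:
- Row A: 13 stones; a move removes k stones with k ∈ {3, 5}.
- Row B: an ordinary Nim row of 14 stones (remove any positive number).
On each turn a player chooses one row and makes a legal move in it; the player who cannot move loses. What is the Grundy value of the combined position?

15

Grundy values for row A (subtraction set {3, 5}):
k:     0  1  2  3  4  5  6  7  8  9 10 11 12 13
g(k):  0  0  0  1  1  1  2  2  0  0  0  1  1  1
So g(13) = 1.
Row B is a plain Nim row of size 14, so its Grundy value is 14.
The value of a disjunctive sum is the nim-sum of the parts.
Combined value = 1 XOR 14 = 15.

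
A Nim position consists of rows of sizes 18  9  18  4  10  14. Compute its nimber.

Write each in binary and XOR column by column:
  10010  (18)
  01001  (9)
  10010  (18)
  00100  (4)
  01010  (10)
  01110  (14)
  -----
  01001  (9)

9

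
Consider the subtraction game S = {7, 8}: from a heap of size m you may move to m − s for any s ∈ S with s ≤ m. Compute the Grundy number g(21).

Grundy values for subtraction set {7, 8}:
k:     0  1  2  3  4  5  6  7  8  9 10 11 12 13 14 15 16 17 18 19 20 21
g(k):  0  0  0  0  0  0  0  1  1  1  1  1  1  1  2  0  0  0  0  0  0  0
So g(21) = 0.

0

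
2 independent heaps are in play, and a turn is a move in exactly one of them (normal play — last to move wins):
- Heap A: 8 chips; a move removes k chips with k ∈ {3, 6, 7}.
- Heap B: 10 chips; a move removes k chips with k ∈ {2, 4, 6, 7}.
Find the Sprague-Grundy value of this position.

2

For heap A, compute g(0), g(1), … with moves {3, 6, 7}:
g(0) = mex{} = 0
g(1) = mex{} = 0
g(2) = mex{} = 0
g(3) = mex{0} = 1
g(4) = mex{0} = 1
g(5) = mex{0} = 1
g(6) = mex{0,1} = 2
g(7) = mex{0,1} = 2
g(8) = mex{0,1} = 2
So g(8) = 2.
Build the Grundy sequence for heap B with g(k) = mex{g(k−s) : s ∈ {2, 4, 6, 7}, s ≤ k}:
k:     0  1  2  3  4  5  6  7  8  9 10
g(k):  0  0  1  1  2  2  3  3  4  0  0
So g(10) = 0.
By the Sprague-Grundy theorem, the Grundy value of a sum of independent games is the XOR of the component values.
Combined value = 2 ⊕ 0 = 2.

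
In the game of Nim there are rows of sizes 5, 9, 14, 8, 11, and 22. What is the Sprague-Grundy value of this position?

Bitwise XOR of the heap sizes:
  00101  (5)
  01001  (9)
  01110  (14)
  01000  (8)
  01011  (11)
  10110  (22)
  -----
  10111  (23)

23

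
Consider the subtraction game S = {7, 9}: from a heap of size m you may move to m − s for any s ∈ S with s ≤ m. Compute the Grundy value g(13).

Compute g(0), g(1), … for moves {7, 9}:
g(0) = mex{} = 0
g(1) = mex{} = 0
g(2) = mex{} = 0
g(3) = mex{} = 0
g(4) = mex{} = 0
g(5) = mex{} = 0
g(6) = mex{} = 0
g(7) = mex{0} = 1
g(8) = mex{0} = 1
g(9) = mex{0} = 1
g(10) = mex{0} = 1
g(11) = mex{0} = 1
g(12) = mex{0} = 1
g(13) = mex{0} = 1
So g(13) = 1.

1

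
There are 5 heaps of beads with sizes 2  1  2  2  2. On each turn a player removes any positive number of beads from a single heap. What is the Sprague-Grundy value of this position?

Nim-sum: 2 ^ 1 ^ 2 ^ 2 ^ 2 = 1.

1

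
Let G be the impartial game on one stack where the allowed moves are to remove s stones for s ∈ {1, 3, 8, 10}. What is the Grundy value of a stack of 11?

0

Build the Grundy sequence with g(k) = mex{g(k−s) : s ∈ {1, 3, 8, 10}, s ≤ k}:
k:     0  1  2  3  4  5  6  7  8  9 10 11
g(k):  0  1  0  1  0  1  0  1  2  3  2  0
So g(11) = 0.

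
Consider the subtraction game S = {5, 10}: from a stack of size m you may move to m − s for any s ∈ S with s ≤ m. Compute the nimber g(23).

1

Grundy values for subtraction set {5, 10}:
k:     0  1  2  3  4  5  6  7  8  9 10 11 12 13 14 15 16 17 18 19 20 21 22 23
g(k):  0  0  0  0  0  1  1  1  1  1  2  2  2  2  2  0  0  0  0  0  1  1  1  1
So g(23) = 1.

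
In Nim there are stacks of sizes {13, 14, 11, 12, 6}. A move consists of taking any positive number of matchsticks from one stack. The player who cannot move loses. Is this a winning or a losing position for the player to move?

Nim-sum: 13 ⊕ 14 ⊕ 11 ⊕ 12 ⊕ 6 = 2.
The nim-sum is 2 ≠ 0, so this is an N-position: the player to move can win.

Winning position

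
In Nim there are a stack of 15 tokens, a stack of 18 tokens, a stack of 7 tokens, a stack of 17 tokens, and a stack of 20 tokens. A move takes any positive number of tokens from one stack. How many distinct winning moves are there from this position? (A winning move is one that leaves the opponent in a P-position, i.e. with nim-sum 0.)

Compute the nim-sum pairwise:
15 ^ 18 = 29
29 ^ 7 = 26
26 ^ 17 = 11
11 ^ 20 = 31
The overall nim-sum is X = 31. A stack of size p has a winning move iff p XOR X < p (reduce it to p XOR X).
  15: 15 XOR 31 = 16 ≥ 15 — no move.
  18: 18 XOR 31 = 13 < 18 — winning move (to 13).
  7: 7 XOR 31 = 24 ≥ 7 — no move.
  17: 17 XOR 31 = 14 < 17 — winning move (to 14).
  20: 20 XOR 31 = 11 < 20 — winning move (to 11).
That gives 3 winning moves.

3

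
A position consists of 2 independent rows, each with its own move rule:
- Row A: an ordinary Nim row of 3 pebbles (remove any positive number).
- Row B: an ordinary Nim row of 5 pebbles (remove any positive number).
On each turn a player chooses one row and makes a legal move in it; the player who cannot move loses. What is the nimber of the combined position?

Row A is a plain Nim row of size 3, so its Grundy value is 3.
Row B is a plain Nim row of size 5, so its Grundy value is 5.
The value of a disjunctive sum is the nim-sum of the parts.
Combined value = 3 XOR 5 = 6.

6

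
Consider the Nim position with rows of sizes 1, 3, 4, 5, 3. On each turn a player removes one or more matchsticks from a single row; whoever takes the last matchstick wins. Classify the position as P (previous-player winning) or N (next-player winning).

P-position

Bitwise XOR of the heap sizes:
  001  (1)
  011  (3)
  100  (4)
  101  (5)
  011  (3)
  ---
  000  (0)
The nim-sum is 0, so this is a P-position: the player to move is in a losing position under optimal play.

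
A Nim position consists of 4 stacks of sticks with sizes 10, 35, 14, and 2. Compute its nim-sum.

37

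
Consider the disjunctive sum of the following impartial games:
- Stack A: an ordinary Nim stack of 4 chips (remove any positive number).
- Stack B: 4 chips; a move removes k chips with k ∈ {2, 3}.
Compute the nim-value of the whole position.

Stack A is a plain Nim stack of size 4, so its Grundy value is 4.
Grundy values for stack B (subtraction set {2, 3}):
g(0) = mex{} = 0
g(1) = mex{} = 0
g(2) = mex{0} = 1
g(3) = mex{0} = 1
g(4) = mex{0,1} = 2
So g(4) = 2.
The value of a disjunctive sum is the nim-sum of the parts.
Combined value = 4 ⊕ 2 = 6.

6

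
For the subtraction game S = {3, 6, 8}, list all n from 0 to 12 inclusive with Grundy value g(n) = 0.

Grundy values for subtraction set {3, 6, 8}:
k:     0  1  2  3  4  5  6  7  8  9 10 11 12
g(k):  0  0  0  1  1  1  2  2  2  3  3  0  0
The P-positions (g = 0) in 0..12 are 0, 1, 2, 11, 12.

0, 1, 2, 11, 12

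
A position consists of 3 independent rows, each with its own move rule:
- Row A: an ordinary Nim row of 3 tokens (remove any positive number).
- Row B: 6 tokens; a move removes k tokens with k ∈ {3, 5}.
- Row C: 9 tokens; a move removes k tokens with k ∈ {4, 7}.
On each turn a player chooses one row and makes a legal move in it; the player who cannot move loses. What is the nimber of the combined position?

3

Row A is a plain Nim row of size 3, so its Grundy value is 3.
For row B, compute g(0), g(1), … with moves {3, 5}:
g(0) = mex{} = 0
g(1) = mex{} = 0
g(2) = mex{} = 0
g(3) = mex{0} = 1
g(4) = mex{0} = 1
g(5) = mex{0} = 1
g(6) = mex{0,1} = 2
So g(6) = 2.
Grundy values for row C (subtraction set {4, 7}):
g(0) = mex{} = 0
g(1) = mex{} = 0
g(2) = mex{} = 0
g(3) = mex{} = 0
g(4) = mex{0} = 1
g(5) = mex{0} = 1
g(6) = mex{0} = 1
g(7) = mex{0} = 1
g(8) = mex{0,1} = 2
g(9) = mex{0,1} = 2
So g(9) = 2.
The value of a disjunctive sum is the nim-sum of the parts.
Combined value = 3 ⊕ 2 ⊕ 2 = 3.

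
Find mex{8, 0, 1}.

The values 0, 1 are all present; 2 is the first non-negative integer missing from the set.

2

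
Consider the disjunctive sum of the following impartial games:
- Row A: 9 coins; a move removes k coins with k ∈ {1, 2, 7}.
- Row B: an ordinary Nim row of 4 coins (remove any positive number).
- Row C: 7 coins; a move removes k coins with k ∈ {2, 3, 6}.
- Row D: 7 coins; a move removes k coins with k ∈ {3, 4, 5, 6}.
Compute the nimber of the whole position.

Grundy values for row A (subtraction set {1, 2, 7}):
g(0) = mex{} = 0
g(1) = mex{0} = 1
g(2) = mex{0,1} = 2
g(3) = mex{1,2} = 0
g(4) = mex{0,2} = 1
g(5) = mex{0,1} = 2
g(6) = mex{1,2} = 0
g(7) = mex{0,2} = 1
g(8) = mex{0,1} = 2
g(9) = mex{1,2} = 0
So g(9) = 0.
Row B is a plain Nim row of size 4, so its Grundy value is 4.
Build the Grundy sequence for row C with g(k) = mex{g(k−s) : s ∈ {2, 3, 6}, s ≤ k}:
g(0) = mex{} = 0
g(1) = mex{} = 0
g(2) = mex{0} = 1
g(3) = mex{0} = 1
g(4) = mex{0,1} = 2
g(5) = mex{1} = 0
g(6) = mex{0,1,2} = 3
g(7) = mex{0,2} = 1
So g(7) = 1.
Build the Grundy sequence for row D with g(k) = mex{g(k−s) : s ∈ {3, 4, 5, 6}, s ≤ k}:
k:     0  1  2  3  4  5  6  7
g(k):  0  0  0  1  1  1  2  2
So g(7) = 2.
The value of a disjunctive sum is the nim-sum of the parts.
Combined value = 0 XOR 4 XOR 1 XOR 2 = 7.

7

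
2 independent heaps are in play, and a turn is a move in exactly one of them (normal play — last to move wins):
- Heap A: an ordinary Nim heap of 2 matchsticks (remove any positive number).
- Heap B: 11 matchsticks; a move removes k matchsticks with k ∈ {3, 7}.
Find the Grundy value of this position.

Heap A is a plain Nim heap of size 2, so its Grundy value is 2.
Grundy values for heap B (subtraction set {3, 7}):
g(0) = mex{} = 0
g(1) = mex{} = 0
g(2) = mex{} = 0
g(3) = mex{0} = 1
g(4) = mex{0} = 1
g(5) = mex{0} = 1
g(6) = mex{1} = 0
g(7) = mex{0,1} = 2
g(8) = mex{0,1} = 2
g(9) = mex{0} = 1
g(10) = mex{1,2} = 0
g(11) = mex{1,2} = 0
So g(11) = 0.
The value of a disjunctive sum is the nim-sum of the parts.
Combined value = 2 XOR 0 = 2.

2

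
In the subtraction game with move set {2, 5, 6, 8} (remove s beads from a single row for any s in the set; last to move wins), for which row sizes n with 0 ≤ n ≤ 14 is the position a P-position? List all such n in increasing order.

0, 1, 4, 11, 14

Grundy values for subtraction set {2, 5, 6, 8}:
k:     0  1  2  3  4  5  6  7  8  9 10 11 12 13 14
g(k):  0  0  1  1  0  2  1  3  2  2  3  0  2  1  0
The P-positions (g = 0) in 0..14 are 0, 1, 4, 11, 14.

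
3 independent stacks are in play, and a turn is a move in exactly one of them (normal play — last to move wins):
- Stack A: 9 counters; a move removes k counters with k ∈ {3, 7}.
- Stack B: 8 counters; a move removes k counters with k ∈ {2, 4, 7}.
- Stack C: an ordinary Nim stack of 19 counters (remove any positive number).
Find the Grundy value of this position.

19

Grundy values for stack A (subtraction set {3, 7}):
k:     0  1  2  3  4  5  6  7  8  9
g(k):  0  0  0  1  1  1  0  2  2  1
So g(9) = 1.
Grundy values for stack B (subtraction set {2, 4, 7}):
g(0) = mex{} = 0
g(1) = mex{} = 0
g(2) = mex{0} = 1
g(3) = mex{0} = 1
g(4) = mex{0,1} = 2
g(5) = mex{0,1} = 2
g(6) = mex{1,2} = 0
g(7) = mex{0,1,2} = 3
g(8) = mex{0,2} = 1
So g(8) = 1.
Stack C is a plain Nim stack of size 19, so its Grundy value is 19.
The value of a disjunctive sum is the nim-sum of the parts.
Combined value = 1 XOR 1 XOR 19 = 19.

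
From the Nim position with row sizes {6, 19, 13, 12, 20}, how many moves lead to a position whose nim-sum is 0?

Compute the nim-sum pairwise:
6 ^ 19 = 21
21 ^ 13 = 24
24 ^ 12 = 20
20 ^ 20 = 0
The nim-sum is already 0, so every move leaves a nonzero nim-sum — there are no winning moves.

0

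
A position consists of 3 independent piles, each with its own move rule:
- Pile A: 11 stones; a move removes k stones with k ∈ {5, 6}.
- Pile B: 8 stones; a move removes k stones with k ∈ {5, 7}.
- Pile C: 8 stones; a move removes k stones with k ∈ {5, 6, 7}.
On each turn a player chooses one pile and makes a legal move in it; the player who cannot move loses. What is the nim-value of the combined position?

Build the Grundy sequence for pile A with g(k) = mex{g(k−s) : s ∈ {5, 6}, s ≤ k}:
k:     0  1  2  3  4  5  6  7  8  9 10 11
g(k):  0  0  0  0  0  1  1  1  1  1  2  0
So g(11) = 0.
Grundy values for pile B (subtraction set {5, 7}):
g(0) = mex{} = 0
g(1) = mex{} = 0
g(2) = mex{} = 0
g(3) = mex{} = 0
g(4) = mex{} = 0
g(5) = mex{0} = 1
g(6) = mex{0} = 1
g(7) = mex{0} = 1
g(8) = mex{0} = 1
So g(8) = 1.
Build the Grundy sequence for pile C with g(k) = mex{g(k−s) : s ∈ {5, 6, 7}, s ≤ k}:
g(0) = mex{} = 0
g(1) = mex{} = 0
g(2) = mex{} = 0
g(3) = mex{} = 0
g(4) = mex{} = 0
g(5) = mex{0} = 1
g(6) = mex{0} = 1
g(7) = mex{0} = 1
g(8) = mex{0} = 1
So g(8) = 1.
By the Sprague-Grundy theorem, the Grundy value of a sum of independent games is the XOR of the component values.
Combined value = 0 ⊕ 1 ⊕ 1 = 0.

0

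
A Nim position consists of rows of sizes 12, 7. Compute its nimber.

Compute the nim-sum pairwise:
12 ⊕ 7 = 11

11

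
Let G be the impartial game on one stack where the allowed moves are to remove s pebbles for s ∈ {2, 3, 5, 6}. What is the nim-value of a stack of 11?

1

Build the Grundy sequence with g(k) = mex{g(k−s) : s ∈ {2, 3, 5, 6}, s ≤ k}:
k:     0  1  2  3  4  5  6  7  8  9 10 11
g(k):  0  0  1  1  2  2  3  3  0  0  1  1
So g(11) = 1.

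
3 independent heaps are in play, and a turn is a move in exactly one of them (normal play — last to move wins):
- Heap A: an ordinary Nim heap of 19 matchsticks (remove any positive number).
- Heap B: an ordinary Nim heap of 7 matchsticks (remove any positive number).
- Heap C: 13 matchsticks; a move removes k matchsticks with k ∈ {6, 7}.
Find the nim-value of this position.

Heap A is a plain Nim heap of size 19, so its Grundy value is 19.
Heap B is a plain Nim heap of size 7, so its Grundy value is 7.
For heap C, compute g(0), g(1), … with moves {6, 7}:
k:     0  1  2  3  4  5  6  7  8  9 10 11 12 13
g(k):  0  0  0  0  0  0  1  1  1  1  1  1  2  0
So g(13) = 0.
The value of a disjunctive sum is the nim-sum of the parts.
Combined value = 19 XOR 7 XOR 0 = 20.

20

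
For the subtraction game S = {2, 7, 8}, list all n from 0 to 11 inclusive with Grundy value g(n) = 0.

0, 1, 4, 5, 10

Build the Grundy sequence with g(k) = mex{g(k−s) : s ∈ {2, 7, 8}, s ≤ k}:
g(0) = mex{} = 0
g(1) = mex{} = 0
g(2) = mex{0} = 1
g(3) = mex{0} = 1
g(4) = mex{1} = 0
g(5) = mex{1} = 0
g(6) = mex{0} = 1
g(7) = mex{0} = 1
g(8) = mex{0,1} = 2
g(9) = mex{0,1} = 2
g(10) = mex{1,2} = 0
g(11) = mex{0,1,2} = 3
The P-positions (g = 0) in 0..11 are 0, 1, 4, 5, 10.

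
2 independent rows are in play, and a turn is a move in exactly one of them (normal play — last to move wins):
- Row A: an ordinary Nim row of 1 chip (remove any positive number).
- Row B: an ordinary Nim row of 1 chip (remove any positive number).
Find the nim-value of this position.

Row A is a plain Nim row of size 1, so its Grundy value is 1.
Row B is a plain Nim row of size 1, so its Grundy value is 1.
The value of a disjunctive sum is the nim-sum of the parts.
Combined value = 1 XOR 1 = 0.

0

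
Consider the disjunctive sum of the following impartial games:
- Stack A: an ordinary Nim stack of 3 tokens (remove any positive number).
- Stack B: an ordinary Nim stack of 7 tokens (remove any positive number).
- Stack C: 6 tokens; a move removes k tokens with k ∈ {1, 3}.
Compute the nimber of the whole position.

4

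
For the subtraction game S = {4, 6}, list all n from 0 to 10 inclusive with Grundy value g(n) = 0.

0, 1, 2, 3, 10

Compute g(0), g(1), … for moves {4, 6}:
g(0) = mex{} = 0
g(1) = mex{} = 0
g(2) = mex{} = 0
g(3) = mex{} = 0
g(4) = mex{0} = 1
g(5) = mex{0} = 1
g(6) = mex{0} = 1
g(7) = mex{0} = 1
g(8) = mex{0,1} = 2
g(9) = mex{0,1} = 2
g(10) = mex{1} = 0
The P-positions (g = 0) in 0..10 are 0, 1, 2, 3, 10.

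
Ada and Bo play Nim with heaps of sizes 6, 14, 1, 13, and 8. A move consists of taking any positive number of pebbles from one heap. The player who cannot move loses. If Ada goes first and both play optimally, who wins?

Nim-sum: 6 ⊕ 14 ⊕ 1 ⊕ 13 ⊕ 8 = 12.
The nim-sum is 12 ≠ 0, so this is an N-position: the player to move can win; Ada has a winning move.

Ada wins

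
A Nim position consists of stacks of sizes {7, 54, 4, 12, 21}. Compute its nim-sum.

44

Nim-sum: 7 ^ 54 ^ 4 ^ 12 ^ 21 = 44.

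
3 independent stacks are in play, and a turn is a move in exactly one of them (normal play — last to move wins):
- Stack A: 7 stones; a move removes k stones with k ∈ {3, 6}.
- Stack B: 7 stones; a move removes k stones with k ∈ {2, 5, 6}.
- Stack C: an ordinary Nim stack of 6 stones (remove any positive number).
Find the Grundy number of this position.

7

Grundy values for stack A (subtraction set {3, 6}):
g(0) = mex{} = 0
g(1) = mex{} = 0
g(2) = mex{} = 0
g(3) = mex{0} = 1
g(4) = mex{0} = 1
g(5) = mex{0} = 1
g(6) = mex{0,1} = 2
g(7) = mex{0,1} = 2
So g(7) = 2.
Build the Grundy sequence for stack B with g(k) = mex{g(k−s) : s ∈ {2, 5, 6}, s ≤ k}:
g(0) = mex{} = 0
g(1) = mex{} = 0
g(2) = mex{0} = 1
g(3) = mex{0} = 1
g(4) = mex{1} = 0
g(5) = mex{0,1} = 2
g(6) = mex{0} = 1
g(7) = mex{0,1,2} = 3
So g(7) = 3.
Stack C is a plain Nim stack of size 6, so its Grundy value is 6.
By the Sprague-Grundy theorem, the Grundy value of a sum of independent games is the XOR of the component values.
Combined value = 2 XOR 3 XOR 6 = 7.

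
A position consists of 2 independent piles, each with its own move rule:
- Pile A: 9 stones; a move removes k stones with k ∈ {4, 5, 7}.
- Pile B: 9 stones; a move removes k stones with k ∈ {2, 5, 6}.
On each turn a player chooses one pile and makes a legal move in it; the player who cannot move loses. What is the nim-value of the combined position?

0

Build the Grundy sequence for pile A with g(k) = mex{g(k−s) : s ∈ {4, 5, 7}, s ≤ k}:
g(0) = mex{} = 0
g(1) = mex{} = 0
g(2) = mex{} = 0
g(3) = mex{} = 0
g(4) = mex{0} = 1
g(5) = mex{0} = 1
g(6) = mex{0} = 1
g(7) = mex{0} = 1
g(8) = mex{0,1} = 2
g(9) = mex{0,1} = 2
So g(9) = 2.
Grundy values for pile B (subtraction set {2, 5, 6}):
g(0) = mex{} = 0
g(1) = mex{} = 0
g(2) = mex{0} = 1
g(3) = mex{0} = 1
g(4) = mex{1} = 0
g(5) = mex{0,1} = 2
g(6) = mex{0} = 1
g(7) = mex{0,1,2} = 3
g(8) = mex{1} = 0
g(9) = mex{0,1,3} = 2
So g(9) = 2.
The value of a disjunctive sum is the nim-sum of the parts.
Combined value = 2 ⊕ 2 = 0.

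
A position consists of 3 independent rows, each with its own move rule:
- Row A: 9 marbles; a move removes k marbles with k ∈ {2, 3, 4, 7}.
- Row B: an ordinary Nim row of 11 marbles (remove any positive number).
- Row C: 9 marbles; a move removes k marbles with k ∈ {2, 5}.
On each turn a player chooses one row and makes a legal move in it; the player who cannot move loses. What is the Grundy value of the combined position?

14

For row A, compute g(0), g(1), … with moves {2, 3, 4, 7}:
k:     0  1  2  3  4  5  6  7  8  9
g(k):  0  0  1  1  2  2  0  3  1  4
So g(9) = 4.
Row B is a plain Nim row of size 11, so its Grundy value is 11.
Grundy values for row C (subtraction set {2, 5}):
k:     0  1  2  3  4  5  6  7  8  9
g(k):  0  0  1  1  0  2  1  0  0  1
So g(9) = 1.
The value of a disjunctive sum is the nim-sum of the parts.
Combined value = 4 ⊕ 11 ⊕ 1 = 14.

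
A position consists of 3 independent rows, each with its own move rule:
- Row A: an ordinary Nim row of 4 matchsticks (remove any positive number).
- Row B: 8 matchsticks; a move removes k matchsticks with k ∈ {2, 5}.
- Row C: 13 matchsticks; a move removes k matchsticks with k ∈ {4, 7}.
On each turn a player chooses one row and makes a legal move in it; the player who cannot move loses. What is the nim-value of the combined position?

Row A is a plain Nim row of size 4, so its Grundy value is 4.
Grundy values for row B (subtraction set {2, 5}):
k:     0  1  2  3  4  5  6  7  8
g(k):  0  0  1  1  0  2  1  0  0
So g(8) = 0.
For row C, compute g(0), g(1), … with moves {4, 7}:
g(0) = mex{} = 0
g(1) = mex{} = 0
g(2) = mex{} = 0
g(3) = mex{} = 0
g(4) = mex{0} = 1
g(5) = mex{0} = 1
g(6) = mex{0} = 1
g(7) = mex{0} = 1
g(8) = mex{0,1} = 2
g(9) = mex{0,1} = 2
g(10) = mex{0,1} = 2
g(11) = mex{1} = 0
g(12) = mex{1,2} = 0
g(13) = mex{1,2} = 0
So g(13) = 0.
The value of a disjunctive sum is the nim-sum of the parts.
Combined value = 4 XOR 0 XOR 0 = 4.

4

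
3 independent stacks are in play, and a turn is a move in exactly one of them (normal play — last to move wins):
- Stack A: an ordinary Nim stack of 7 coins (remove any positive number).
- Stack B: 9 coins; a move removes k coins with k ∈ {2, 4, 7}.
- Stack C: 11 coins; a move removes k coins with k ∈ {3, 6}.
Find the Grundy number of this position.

Stack A is a plain Nim stack of size 7, so its Grundy value is 7.
Grundy values for stack B (subtraction set {2, 4, 7}):
g(0) = mex{} = 0
g(1) = mex{} = 0
g(2) = mex{0} = 1
g(3) = mex{0} = 1
g(4) = mex{0,1} = 2
g(5) = mex{0,1} = 2
g(6) = mex{1,2} = 0
g(7) = mex{0,1,2} = 3
g(8) = mex{0,2} = 1
g(9) = mex{1,2,3} = 0
So g(9) = 0.
Build the Grundy sequence for stack C with g(k) = mex{g(k−s) : s ∈ {3, 6}, s ≤ k}:
k:     0  1  2  3  4  5  6  7  8  9 10 11
g(k):  0  0  0  1  1  1  2  2  2  0  0  0
So g(11) = 0.
The value of a disjunctive sum is the nim-sum of the parts.
Combined value = 7 ⊕ 0 ⊕ 0 = 7.

7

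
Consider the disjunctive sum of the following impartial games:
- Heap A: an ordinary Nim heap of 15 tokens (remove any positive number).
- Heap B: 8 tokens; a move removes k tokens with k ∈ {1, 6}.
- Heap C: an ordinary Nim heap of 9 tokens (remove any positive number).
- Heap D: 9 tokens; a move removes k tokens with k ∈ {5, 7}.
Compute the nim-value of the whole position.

Heap A is a plain Nim heap of size 15, so its Grundy value is 15.
Build the Grundy sequence for heap B with g(k) = mex{g(k−s) : s ∈ {1, 6}, s ≤ k}:
k:     0  1  2  3  4  5  6  7  8
g(k):  0  1  0  1  0  1  2  0  1
So g(8) = 1.
Heap C is a plain Nim heap of size 9, so its Grundy value is 9.
Build the Grundy sequence for heap D with g(k) = mex{g(k−s) : s ∈ {5, 7}, s ≤ k}:
g(0) = mex{} = 0
g(1) = mex{} = 0
g(2) = mex{} = 0
g(3) = mex{} = 0
g(4) = mex{} = 0
g(5) = mex{0} = 1
g(6) = mex{0} = 1
g(7) = mex{0} = 1
g(8) = mex{0} = 1
g(9) = mex{0} = 1
So g(9) = 1.
The value of a disjunctive sum is the nim-sum of the parts.
Combined value = 15 ⊕ 1 ⊕ 9 ⊕ 1 = 6.

6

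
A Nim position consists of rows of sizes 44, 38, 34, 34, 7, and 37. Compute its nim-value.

40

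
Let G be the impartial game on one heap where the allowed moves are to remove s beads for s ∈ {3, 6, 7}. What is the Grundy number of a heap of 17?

Compute g(0), g(1), … for moves {3, 6, 7}:
k:     0  1  2  3  4  5  6  7  8  9 10 11 12 13 14 15 16 17
g(k):  0  0  0  1  1  1  2  2  2  3  0  0  0  1  1  1  2  2
So g(17) = 2.

2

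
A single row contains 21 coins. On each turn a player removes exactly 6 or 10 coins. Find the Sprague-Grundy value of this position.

0

Compute g(0), g(1), … for moves {6, 10}:
k:     0  1  2  3  4  5  6  7  8  9 10 11 12 13 14 15 16 17 18 19 20 21
g(k):  0  0  0  0  0  0  1  1  1  1  1  1  2  2  2  2  0  0  0  0  0  0
So g(21) = 0.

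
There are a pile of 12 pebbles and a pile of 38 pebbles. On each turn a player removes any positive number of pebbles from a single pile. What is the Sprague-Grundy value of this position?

42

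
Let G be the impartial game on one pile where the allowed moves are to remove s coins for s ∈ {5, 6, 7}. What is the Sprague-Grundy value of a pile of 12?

0

Grundy values for subtraction set {5, 6, 7}:
k:     0  1  2  3  4  5  6  7  8  9 10 11 12
g(k):  0  0  0  0  0  1  1  1  1  1  2  2  0
So g(12) = 0.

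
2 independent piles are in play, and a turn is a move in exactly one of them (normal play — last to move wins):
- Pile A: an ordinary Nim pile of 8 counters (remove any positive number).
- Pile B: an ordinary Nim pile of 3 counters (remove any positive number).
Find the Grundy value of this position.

Pile A is a plain Nim pile of size 8, so its Grundy value is 8.
Pile B is a plain Nim pile of size 3, so its Grundy value is 3.
By the Sprague-Grundy theorem, the Grundy value of a sum of independent games is the XOR of the component values.
Combined value = 8 XOR 3 = 11.

11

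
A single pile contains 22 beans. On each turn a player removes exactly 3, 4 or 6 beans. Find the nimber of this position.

Build the Grundy sequence with g(k) = mex{g(k−s) : s ∈ {3, 4, 6}, s ≤ k}:
k:     0  1  2  3  4  5  6  7  8  9 10 11 12 13 14 15 16 17 18 19 20 21 22
g(k):  0  0  0  1  1  1  2  2  2  0  0  0  1  1  1  2  2  2  0  0  0  1  1
So g(22) = 1.

1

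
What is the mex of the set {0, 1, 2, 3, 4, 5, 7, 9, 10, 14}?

6

The values 0, 1, 2, 3, 4, 5 are all present; 6 is the first non-negative integer missing from the set.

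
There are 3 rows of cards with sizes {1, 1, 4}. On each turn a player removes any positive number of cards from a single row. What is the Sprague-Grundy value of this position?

4

Bitwise XOR of the heap sizes:
  001  (1)
  001  (1)
  100  (4)
  ---
  100  (4)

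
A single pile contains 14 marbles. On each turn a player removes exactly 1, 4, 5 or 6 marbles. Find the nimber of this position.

3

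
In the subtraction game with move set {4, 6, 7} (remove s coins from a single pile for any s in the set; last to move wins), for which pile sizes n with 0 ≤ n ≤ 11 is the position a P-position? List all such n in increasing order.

Compute g(0), g(1), … for moves {4, 6, 7}:
g(0) = mex{} = 0
g(1) = mex{} = 0
g(2) = mex{} = 0
g(3) = mex{} = 0
g(4) = mex{0} = 1
g(5) = mex{0} = 1
g(6) = mex{0} = 1
g(7) = mex{0} = 1
g(8) = mex{0,1} = 2
g(9) = mex{0,1} = 2
g(10) = mex{0,1} = 2
g(11) = mex{1} = 0
The P-positions (g = 0) in 0..11 are 0, 1, 2, 3, 11.

0, 1, 2, 3, 11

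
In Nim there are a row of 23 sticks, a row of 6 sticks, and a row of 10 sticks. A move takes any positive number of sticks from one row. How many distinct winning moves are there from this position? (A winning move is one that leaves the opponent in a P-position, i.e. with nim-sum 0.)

Compute the nim-sum pairwise:
23 ⊕ 6 = 17
17 ⊕ 10 = 27
The overall nim-sum is X = 27. A row of size p has a winning move iff p XOR X < p (reduce it to p XOR X).
  23: 23 XOR 27 = 12 < 23 — winning move (to 12).
  6: 6 XOR 27 = 29 ≥ 6 — no move.
  10: 10 XOR 27 = 17 ≥ 10 — no move.
That gives 1 winning move.

1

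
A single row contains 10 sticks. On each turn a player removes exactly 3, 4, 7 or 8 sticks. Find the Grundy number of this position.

3

Build the Grundy sequence with g(k) = mex{g(k−s) : s ∈ {3, 4, 7, 8}, s ≤ k}:
g(0) = mex{} = 0
g(1) = mex{} = 0
g(2) = mex{} = 0
g(3) = mex{0} = 1
g(4) = mex{0} = 1
g(5) = mex{0} = 1
g(6) = mex{0,1} = 2
g(7) = mex{0,1} = 2
g(8) = mex{0,1} = 2
g(9) = mex{0,1,2} = 3
g(10) = mex{0,1,2} = 3
So g(10) = 3.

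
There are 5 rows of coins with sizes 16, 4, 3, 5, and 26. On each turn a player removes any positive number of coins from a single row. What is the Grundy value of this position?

Compute the nim-sum pairwise:
16 XOR 4 = 20
20 XOR 3 = 23
23 XOR 5 = 18
18 XOR 26 = 8

8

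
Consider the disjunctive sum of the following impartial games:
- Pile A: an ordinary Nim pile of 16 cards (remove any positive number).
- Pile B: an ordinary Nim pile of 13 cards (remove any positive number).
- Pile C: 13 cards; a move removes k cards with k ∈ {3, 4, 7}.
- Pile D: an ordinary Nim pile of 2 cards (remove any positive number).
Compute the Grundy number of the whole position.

30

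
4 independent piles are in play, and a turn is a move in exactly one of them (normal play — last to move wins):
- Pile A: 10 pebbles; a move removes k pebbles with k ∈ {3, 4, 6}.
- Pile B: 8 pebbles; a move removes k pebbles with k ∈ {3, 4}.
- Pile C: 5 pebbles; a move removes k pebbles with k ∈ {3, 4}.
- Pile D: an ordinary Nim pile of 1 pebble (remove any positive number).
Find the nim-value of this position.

For pile A, compute g(0), g(1), … with moves {3, 4, 6}:
g(0) = mex{} = 0
g(1) = mex{} = 0
g(2) = mex{} = 0
g(3) = mex{0} = 1
g(4) = mex{0} = 1
g(5) = mex{0} = 1
g(6) = mex{0,1} = 2
g(7) = mex{0,1} = 2
g(8) = mex{0,1} = 2
g(9) = mex{1,2} = 0
g(10) = mex{1,2} = 0
So g(10) = 0.
Grundy values for pile B (subtraction set {3, 4}):
k:     0  1  2  3  4  5  6  7  8
g(k):  0  0  0  1  1  1  2  0  0
So g(8) = 0.
For pile C, compute g(0), g(1), … with moves {3, 4}:
g(0) = mex{} = 0
g(1) = mex{} = 0
g(2) = mex{} = 0
g(3) = mex{0} = 1
g(4) = mex{0} = 1
g(5) = mex{0} = 1
So g(5) = 1.
Pile D is a plain Nim pile of size 1, so its Grundy value is 1.
By the Sprague-Grundy theorem, the Grundy value of a sum of independent games is the XOR of the component values.
Combined value = 0 XOR 0 XOR 1 XOR 1 = 0.

0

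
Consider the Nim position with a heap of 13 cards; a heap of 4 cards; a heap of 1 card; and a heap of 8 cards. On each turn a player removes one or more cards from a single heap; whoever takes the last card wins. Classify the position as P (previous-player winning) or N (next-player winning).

P-position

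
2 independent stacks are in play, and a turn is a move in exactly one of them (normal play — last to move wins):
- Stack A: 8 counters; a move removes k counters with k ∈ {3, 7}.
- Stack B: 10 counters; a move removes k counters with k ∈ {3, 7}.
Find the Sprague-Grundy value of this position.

2

Build the Grundy sequence for stack A with g(k) = mex{g(k−s) : s ∈ {3, 7}, s ≤ k}:
k:     0  1  2  3  4  5  6  7  8
g(k):  0  0  0  1  1  1  0  2  2
So g(8) = 2.
For stack B, compute g(0), g(1), … with moves {3, 7}:
k:     0  1  2  3  4  5  6  7  8  9 10
g(k):  0  0  0  1  1  1  0  2  2  1  0
So g(10) = 0.
By the Sprague-Grundy theorem, the Grundy value of a sum of independent games is the XOR of the component values.
Combined value = 2 ⊕ 0 = 2.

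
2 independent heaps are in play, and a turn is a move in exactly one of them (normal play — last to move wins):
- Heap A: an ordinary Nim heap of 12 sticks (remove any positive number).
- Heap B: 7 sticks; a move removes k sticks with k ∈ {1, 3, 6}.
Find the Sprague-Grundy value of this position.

15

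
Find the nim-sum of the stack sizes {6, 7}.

Compute the nim-sum pairwise:
6 ^ 7 = 1

1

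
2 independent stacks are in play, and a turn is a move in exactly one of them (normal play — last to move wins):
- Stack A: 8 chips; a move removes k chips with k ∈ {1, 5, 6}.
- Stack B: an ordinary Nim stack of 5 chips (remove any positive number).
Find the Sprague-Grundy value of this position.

Grundy values for stack A (subtraction set {1, 5, 6}):
g(0) = mex{} = 0
g(1) = mex{0} = 1
g(2) = mex{1} = 0
g(3) = mex{0} = 1
g(4) = mex{1} = 0
g(5) = mex{0} = 1
g(6) = mex{0,1} = 2
g(7) = mex{0,1,2} = 3
g(8) = mex{0,1,3} = 2
So g(8) = 2.
Stack B is a plain Nim stack of size 5, so its Grundy value is 5.
The value of a disjunctive sum is the nim-sum of the parts.
Combined value = 2 XOR 5 = 7.

7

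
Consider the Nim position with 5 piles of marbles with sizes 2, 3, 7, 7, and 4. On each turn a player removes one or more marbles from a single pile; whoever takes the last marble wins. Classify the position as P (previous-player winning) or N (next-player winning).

N-position

Nim-sum: 2 ⊕ 3 ⊕ 7 ⊕ 7 ⊕ 4 = 5.
The nim-sum is 5 ≠ 0, so this is an N-position: the player to move can win.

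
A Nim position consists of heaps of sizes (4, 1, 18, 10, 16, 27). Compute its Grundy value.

22

Bitwise XOR of the heap sizes:
  00100  (4)
  00001  (1)
  10010  (18)
  01010  (10)
  10000  (16)
  11011  (27)
  -----
  10110  (22)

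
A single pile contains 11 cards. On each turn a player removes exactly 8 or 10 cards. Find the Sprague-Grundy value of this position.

1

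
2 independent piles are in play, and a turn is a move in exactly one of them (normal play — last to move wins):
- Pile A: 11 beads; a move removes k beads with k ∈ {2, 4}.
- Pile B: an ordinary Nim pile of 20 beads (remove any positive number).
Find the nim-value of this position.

For pile A, compute g(0), g(1), … with moves {2, 4}:
k:     0  1  2  3  4  5  6  7  8  9 10 11
g(k):  0  0  1  1  2  2  0  0  1  1  2  2
So g(11) = 2.
Pile B is a plain Nim pile of size 20, so its Grundy value is 20.
By the Sprague-Grundy theorem, the Grundy value of a sum of independent games is the XOR of the component values.
Combined value = 2 ⊕ 20 = 22.

22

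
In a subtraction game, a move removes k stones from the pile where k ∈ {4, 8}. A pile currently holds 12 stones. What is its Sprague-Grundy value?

Compute g(0), g(1), … for moves {4, 8}:
g(0) = mex{} = 0
g(1) = mex{} = 0
g(2) = mex{} = 0
g(3) = mex{} = 0
g(4) = mex{0} = 1
g(5) = mex{0} = 1
g(6) = mex{0} = 1
g(7) = mex{0} = 1
g(8) = mex{0,1} = 2
g(9) = mex{0,1} = 2
g(10) = mex{0,1} = 2
g(11) = mex{0,1} = 2
g(12) = mex{1,2} = 0
So g(12) = 0.

0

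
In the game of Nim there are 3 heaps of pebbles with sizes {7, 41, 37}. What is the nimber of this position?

11

Nim-sum: 7 ⊕ 41 ⊕ 37 = 11.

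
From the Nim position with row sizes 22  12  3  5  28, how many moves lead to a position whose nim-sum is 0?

0

Nim-sum: 22 ⊕ 12 ⊕ 3 ⊕ 5 ⊕ 28 = 0.
The nim-sum is already 0, so every move leaves a nonzero nim-sum — there are no winning moves.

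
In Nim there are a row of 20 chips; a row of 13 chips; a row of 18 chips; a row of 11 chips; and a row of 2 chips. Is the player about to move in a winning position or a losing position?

Nim-sum: 20 ⊕ 13 ⊕ 18 ⊕ 11 ⊕ 2 = 2.
The nim-sum is 2 ≠ 0, so this is an N-position: the player to move can win.

Winning position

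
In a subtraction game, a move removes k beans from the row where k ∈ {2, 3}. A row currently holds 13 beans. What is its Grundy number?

1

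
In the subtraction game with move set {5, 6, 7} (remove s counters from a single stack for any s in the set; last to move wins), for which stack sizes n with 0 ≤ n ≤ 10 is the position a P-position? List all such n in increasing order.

0, 1, 2, 3, 4

Build the Grundy sequence with g(k) = mex{g(k−s) : s ∈ {5, 6, 7}, s ≤ k}:
g(0) = mex{} = 0
g(1) = mex{} = 0
g(2) = mex{} = 0
g(3) = mex{} = 0
g(4) = mex{} = 0
g(5) = mex{0} = 1
g(6) = mex{0} = 1
g(7) = mex{0} = 1
g(8) = mex{0} = 1
g(9) = mex{0} = 1
g(10) = mex{0,1} = 2
The P-positions (g = 0) in 0..10 are 0, 1, 2, 3, 4.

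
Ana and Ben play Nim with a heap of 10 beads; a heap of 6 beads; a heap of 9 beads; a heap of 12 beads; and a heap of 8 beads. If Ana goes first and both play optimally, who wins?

Compute the nim-sum pairwise:
10 XOR 6 = 12
12 XOR 9 = 5
5 XOR 12 = 9
9 XOR 8 = 1
The nim-sum is 1 ≠ 0, so this is an N-position: the player to move can win; Ana has a winning move.

Ana wins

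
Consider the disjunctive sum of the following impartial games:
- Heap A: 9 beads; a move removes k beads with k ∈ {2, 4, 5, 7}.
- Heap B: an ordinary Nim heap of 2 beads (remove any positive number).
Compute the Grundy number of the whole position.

Grundy values for heap A (subtraction set {2, 4, 5, 7}):
g(0) = mex{} = 0
g(1) = mex{} = 0
g(2) = mex{0} = 1
g(3) = mex{0} = 1
g(4) = mex{0,1} = 2
g(5) = mex{0,1} = 2
g(6) = mex{0,1,2} = 3
g(7) = mex{0,1,2} = 3
g(8) = mex{0,1,2,3} = 4
g(9) = mex{1,2,3} = 0
So g(9) = 0.
Heap B is a plain Nim heap of size 2, so its Grundy value is 2.
By the Sprague-Grundy theorem, the Grundy value of a sum of independent games is the XOR of the component values.
Combined value = 0 XOR 2 = 2.

2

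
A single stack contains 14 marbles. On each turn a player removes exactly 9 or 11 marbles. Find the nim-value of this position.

1

Grundy values for subtraction set {9, 11}:
g(0) = mex{} = 0
g(1) = mex{} = 0
g(2) = mex{} = 0
g(3) = mex{} = 0
g(4) = mex{} = 0
g(5) = mex{} = 0
g(6) = mex{} = 0
g(7) = mex{} = 0
g(8) = mex{} = 0
g(9) = mex{0} = 1
g(10) = mex{0} = 1
g(11) = mex{0} = 1
g(12) = mex{0} = 1
g(13) = mex{0} = 1
g(14) = mex{0} = 1
So g(14) = 1.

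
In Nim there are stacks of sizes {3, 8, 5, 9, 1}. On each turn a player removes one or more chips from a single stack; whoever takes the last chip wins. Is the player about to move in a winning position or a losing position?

Bitwise XOR of the heap sizes:
  0011  (3)
  1000  (8)
  0101  (5)
  1001  (9)
  0001  (1)
  ----
  0110  (6)
The nim-sum is 6 ≠ 0, so this is an N-position: the player to move can win.

Winning position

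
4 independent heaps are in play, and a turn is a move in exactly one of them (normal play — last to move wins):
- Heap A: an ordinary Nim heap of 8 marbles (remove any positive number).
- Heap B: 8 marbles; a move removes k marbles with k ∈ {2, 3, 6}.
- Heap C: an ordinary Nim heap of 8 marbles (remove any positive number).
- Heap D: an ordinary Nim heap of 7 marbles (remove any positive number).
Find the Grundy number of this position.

5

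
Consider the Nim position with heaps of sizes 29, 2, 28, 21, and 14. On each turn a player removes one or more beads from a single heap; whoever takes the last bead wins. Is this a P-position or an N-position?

Compute the nim-sum pairwise:
29 XOR 2 = 31
31 XOR 28 = 3
3 XOR 21 = 22
22 XOR 14 = 24
The nim-sum is 24 ≠ 0, so this is an N-position: the player to move can win.

N-position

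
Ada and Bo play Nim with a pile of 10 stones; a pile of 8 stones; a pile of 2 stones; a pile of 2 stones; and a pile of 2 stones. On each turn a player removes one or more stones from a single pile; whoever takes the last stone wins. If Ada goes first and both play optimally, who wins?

Bo wins

Nim-sum: 10 ⊕ 8 ⊕ 2 ⊕ 2 ⊕ 2 = 0.
The nim-sum is 0, so this is a P-position: the player to move is in a losing position under optimal play; Ada is about to move from it and so loses — Bo wins.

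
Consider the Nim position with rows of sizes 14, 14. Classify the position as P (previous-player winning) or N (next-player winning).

P-position

Nim-sum: 14 XOR 14 = 0.
The nim-sum is 0, so this is a P-position: the player to move is in a losing position under optimal play.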